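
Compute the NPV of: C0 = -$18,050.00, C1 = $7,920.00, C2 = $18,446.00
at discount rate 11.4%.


Formula: NPV = C0 + C1/(1+r) + C2/(1+r)^2
Discount C1: $7,920.00 / (1 + 0.114) = $7,109.52
Discount C2: $18,446.00 / (1 + 0.114)^2 = $14,863.87
NPV = -$18,050.00 + $7,109.52 + $14,863.87 = $3,923.38

$3,923.38


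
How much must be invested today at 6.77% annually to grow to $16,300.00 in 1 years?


Formula: PV = FV / (1 + r)^n
Substituting: PV = $16,300.00 / (1 + 0.0677)^1
Discount factor: (1.0677)^1 = 1.0677
PV = $16,300.00 / 1.0677 = $15,266.46

$15,266.46


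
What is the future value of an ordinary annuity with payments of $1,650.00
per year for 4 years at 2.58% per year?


Formula: FV = PMT * ((1+r)^n - 1) / r
Growth factor: (1 + 0.0258)^4 = 1.107263
Numerator: 1.107263 - 1 = 0.107263
FV = $1,650.00 * 0.107263 / 0.0258 = $6,859.84

$6,859.84


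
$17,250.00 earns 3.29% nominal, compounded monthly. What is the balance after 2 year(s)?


Formula: FV = P * (1 + r/m)^(m*t)
Period rate: r/m = 0.0329 / 12 = 0.002742
Total periods: m*t = 12 * 2 = 24
Growth factor: (1 + 0.002742)^24 = 1.067917
FV = $17,250.00 * 1.067917 = $18,421.57

$18,421.57


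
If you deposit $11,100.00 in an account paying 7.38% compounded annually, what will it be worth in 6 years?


Formula: FV = P * (1 + r)^n
Substituting: FV = $11,100.00 * (1 + 0.0738)^6
Growth factor: (1.0738)^6 = 1.532994
FV = $11,100.00 * 1.532994 = $17,016.23

$17,016.23


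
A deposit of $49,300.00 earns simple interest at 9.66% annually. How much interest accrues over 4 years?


Formula: I = P * r * t
Substituting: I = $49,300.00 * 0.0966 * 4
Step: I = $49,300.00 * 0.3864
I = $19,049.52

$19,049.52


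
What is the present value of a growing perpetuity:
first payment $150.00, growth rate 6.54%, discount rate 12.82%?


Formula: PV = C / (r - g)
Spread: r - g = 0.1282 - 0.0654 = 0.0628
Substituting: PV = $150.00 / 0.0628
PV = $2,388.54

$2,388.54


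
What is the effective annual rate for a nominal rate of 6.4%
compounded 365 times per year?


Formula: EAR = (1 + r/m)^m - 1
Period rate: r/m = 0.064 / 365 = 0.000175
Compounding: (1 + 0.000175)^365 = 1.066086
EAR = 1.066086 - 1 = 0.066086

0.066086


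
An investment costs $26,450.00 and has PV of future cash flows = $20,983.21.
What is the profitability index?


Formula: PI = PV(cash flows) / initial investment
Substituting: PI = $20,983.21 / $26,450.00
PI = 0.7933

0.7933


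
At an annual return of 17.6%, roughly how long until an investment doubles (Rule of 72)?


Formula: Years ≈ 72 / r
Substituting: Years ≈ 72 / 17.6
Years ≈ 4.1

4.1 years


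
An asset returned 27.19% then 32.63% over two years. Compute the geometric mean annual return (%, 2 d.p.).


Formula: Geometric mean = ((1+r1)*(1+r2))^(1/2) - 1
Product: (1 + 0.2719) * (1 + 0.3263) = 1.2719 * 1.3263 = 1.686921
Square root: 1.686921^0.5 = 1.298815
Geometric mean = 1.298815 - 1 = 0.298815
As percentage: 29.88%

29.88%


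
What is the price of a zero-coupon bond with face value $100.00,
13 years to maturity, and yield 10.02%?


Formula: Price = FV / (1 + r)^n
Substituting: Price = $100.00 / (1 + 0.1002)^13
Discount factor: (1.1002)^13 = 3.46044
Price = $100.00 / 3.46044 = $28.90

$28.90


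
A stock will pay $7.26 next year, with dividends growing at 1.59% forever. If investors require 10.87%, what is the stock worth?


Formula: P = D1 / (r - g)
Spread: r - g = 0.1087 - 0.0159 = 0.0928
Substituting: P = $7.26 / 0.0928
P = $78.23

$78.23


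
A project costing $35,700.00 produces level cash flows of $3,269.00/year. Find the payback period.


Formula: Payback = investment / annual cash flow
Substituting: Payback = $35,700.00 / $3,269.00
Payback = 10.9208 years

10.9208 years


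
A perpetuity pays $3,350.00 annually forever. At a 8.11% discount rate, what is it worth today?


Formula: PV = C / r
Substituting: PV = $3,350.00 / 0.0811
PV = $41,307.03

$41,307.03


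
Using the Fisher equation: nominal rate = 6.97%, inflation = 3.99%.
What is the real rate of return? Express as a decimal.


Formula: (1 + r_real) = (1 + r_nom) / (1 + inflation)
Substituting: (1 + r_real) = 1.0697 / 1.0399
(1 + r_real) = 1.028657
r_real = 1.028657 - 1 = 0.028657

0.028657


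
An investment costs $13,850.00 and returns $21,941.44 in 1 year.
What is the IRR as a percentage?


Formula: IRR = C1/C0 - 1
Substituting: IRR = $21,941.44 / $13,850.00 - 1
Ratio: 1.584219 - 1 = 0.584219
IRR = 58.4219%

58.4219%


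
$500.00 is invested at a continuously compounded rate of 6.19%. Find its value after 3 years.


Formula: FV = P * e^(r*t)
Exponent: r*t = 0.0619 * 3 = 0.1857
e^(0.1857) = 1.204061
FV = $500.00 * 1.204061 = $602.03

$602.03


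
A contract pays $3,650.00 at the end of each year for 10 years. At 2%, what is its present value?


Formula: PV = PMT * (1 - (1+r)^(-n)) / r
Discount factor: (1 + 0.02)^(-10) = 0.820348
Bracket: 1 - 0.820348 = 0.179652
PV = $3,650.00 * 0.179652 / 0.02 = $32,786.44

$32,786.44


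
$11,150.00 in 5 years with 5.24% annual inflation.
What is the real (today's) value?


Formula: Real value = nominal / (1 + inflation)^years
Price level: (1 + 0.0524)^5 = 1.290934
Real value = $11,150.00 / 1.290934 = $8,637.15

$8,637.15


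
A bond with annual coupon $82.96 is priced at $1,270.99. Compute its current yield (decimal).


Formula: Current yield = annual coupon / price
Substituting: CY = $82.96 / $1,270.99
CY = 0.065272

0.065272


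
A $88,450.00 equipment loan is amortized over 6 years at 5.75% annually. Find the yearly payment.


Formula: PMT = PV * r / (1 - (1+r)^(-n))
Denominator: 1 - (1 + 0.0575)^(-6) = 0.284981
Numerator: $88,450.00 * 0.0575 = 5085.875
PMT = 5085.875 / 0.284981 = $17,846.38

$17,846.38


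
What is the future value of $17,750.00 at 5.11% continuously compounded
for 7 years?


Formula: FV = P * e^(r*t)
Exponent: r*t = 0.0511 * 7 = 0.3577
e^(0.3577) = 1.430037
FV = $17,750.00 * 1.430037 = $25,383.15

$25,383.15


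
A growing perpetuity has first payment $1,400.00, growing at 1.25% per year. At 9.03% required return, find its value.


Formula: PV = C / (r - g)
Spread: r - g = 0.0903 - 0.0125 = 0.0778
Substituting: PV = $1,400.00 / 0.0778
PV = $17,994.86

$17,994.86


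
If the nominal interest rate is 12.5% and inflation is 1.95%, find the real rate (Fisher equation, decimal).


Formula: (1 + r_real) = (1 + r_nom) / (1 + inflation)
Substituting: (1 + r_real) = 1.125 / 1.0195
(1 + r_real) = 1.103482
r_real = 1.103482 - 1 = 0.103482

0.103482


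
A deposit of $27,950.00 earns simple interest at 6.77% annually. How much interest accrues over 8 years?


Formula: I = P * r * t
Substituting: I = $27,950.00 * 0.0677 * 8
Step: I = $27,950.00 * 0.5416
I = $15,137.72

$15,137.72


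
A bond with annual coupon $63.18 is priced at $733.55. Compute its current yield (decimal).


Formula: Current yield = annual coupon / price
Substituting: CY = $63.18 / $733.55
CY = 0.086129

0.086129


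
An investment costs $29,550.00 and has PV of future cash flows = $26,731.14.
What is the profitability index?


Formula: PI = PV(cash flows) / initial investment
Substituting: PI = $26,731.14 / $29,550.00
PI = 0.9046

0.9046


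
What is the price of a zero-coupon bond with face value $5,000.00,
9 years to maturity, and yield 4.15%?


Formula: Price = FV / (1 + r)^n
Substituting: Price = $5,000.00 / (1 + 0.0415)^9
Discount factor: (1.0415)^9 = 1.441894
Price = $5,000.00 / 1.441894 = $3,467.66

$3,467.66


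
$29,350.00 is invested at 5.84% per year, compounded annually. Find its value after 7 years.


Formula: FV = P * (1 + r)^n
Substituting: FV = $29,350.00 * (1 + 0.0584)^7
Growth factor: (1.0584)^7 = 1.487815
FV = $29,350.00 * 1.487815 = $43,667.36

$43,667.36


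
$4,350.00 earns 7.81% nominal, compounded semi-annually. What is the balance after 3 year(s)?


Formula: FV = P * (1 + r/m)^(m*t)
Period rate: r/m = 0.0781 / 2 = 0.03905
Total periods: m*t = 2 * 3 = 6
Growth factor: (1 + 0.03905)^6 = 1.2584
FV = $4,350.00 * 1.2584 = $5,474.04

$5,474.04


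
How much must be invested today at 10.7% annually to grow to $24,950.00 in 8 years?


Formula: PV = FV / (1 + r)^n
Substituting: PV = $24,950.00 / (1 + 0.107)^8
Discount factor: (1.107)^8 = 2.255179
PV = $24,950.00 / 2.255179 = $11,063.42

$11,063.42


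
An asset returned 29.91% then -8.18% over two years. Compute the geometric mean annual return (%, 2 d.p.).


Formula: Geometric mean = ((1+r1)*(1+r2))^(1/2) - 1
Product: (1 + 0.2991) * (1 + -0.0818) = 1.2991 * 0.9182 = 1.192834
Square root: 1.192834^0.5 = 1.092169
Geometric mean = 1.092169 - 1 = 0.092169
As percentage: 9.22%

9.22%


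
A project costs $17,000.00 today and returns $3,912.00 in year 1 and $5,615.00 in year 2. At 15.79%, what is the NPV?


Formula: NPV = C0 + C1/(1+r) + C2/(1+r)^2
Discount C1: $3,912.00 / (1 + 0.1579) = $3,378.53
Discount C2: $5,615.00 / (1 + 0.1579)^2 = $4,188.01
NPV = -$17,000.00 + $3,378.53 + $4,188.01 = -$9,433.46

-$9,433.46


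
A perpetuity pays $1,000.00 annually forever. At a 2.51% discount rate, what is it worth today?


Formula: PV = C / r
Substituting: PV = $1,000.00 / 0.0251
PV = $39,840.64

$39,840.64


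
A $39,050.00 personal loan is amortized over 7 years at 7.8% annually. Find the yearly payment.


Formula: PMT = PV * r / (1 - (1+r)^(-n))
Denominator: 1 - (1 + 0.078)^(-7) = 0.408889
Numerator: $39,050.00 * 0.078 = 3045.9
PMT = 3045.9 / 0.408889 = $7,449.20

$7,449.20


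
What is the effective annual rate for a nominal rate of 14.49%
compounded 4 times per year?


Formula: EAR = (1 + r/m)^m - 1
Period rate: r/m = 0.1449 / 4 = 0.036225
Compounding: (1 + 0.036225)^4 = 1.152965
EAR = 1.152965 - 1 = 0.152965

0.152965


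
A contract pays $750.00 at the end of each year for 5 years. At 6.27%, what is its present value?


Formula: PV = PMT * (1 - (1+r)^(-n)) / r
Discount factor: (1 + 0.0627)^(-5) = 0.737813
Bracket: 1 - 0.737813 = 0.262187
PV = $750.00 * 0.262187 / 0.0627 = $3,136.20

$3,136.20


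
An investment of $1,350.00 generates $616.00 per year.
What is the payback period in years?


Formula: Payback = investment / annual cash flow
Substituting: Payback = $1,350.00 / $616.00
Payback = 2.1916 years

2.1916 years


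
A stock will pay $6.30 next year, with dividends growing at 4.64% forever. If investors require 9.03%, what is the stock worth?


Formula: P = D1 / (r - g)
Spread: r - g = 0.0903 - 0.0464 = 0.0439
Substituting: P = $6.30 / 0.0439
P = $143.51

$143.51


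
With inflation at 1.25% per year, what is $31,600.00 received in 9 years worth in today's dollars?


Formula: Real value = nominal / (1 + inflation)^years
Price level: (1 + 0.0125)^9 = 1.118292
Real value = $31,600.00 / 1.118292 = $28,257.37

$28,257.37


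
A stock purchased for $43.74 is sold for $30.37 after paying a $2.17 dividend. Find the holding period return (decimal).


Formula: HPR = (P1 - P0 + D) / P0
Gain: $30.37 - $43.74 + $2.17 = -$11.20
HPR = -$11.20 / $43.74 = -0.2561

-0.2561


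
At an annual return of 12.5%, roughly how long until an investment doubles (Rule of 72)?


Formula: Years ≈ 72 / r
Substituting: Years ≈ 72 / 12.5
Years ≈ 5.8

5.8 years


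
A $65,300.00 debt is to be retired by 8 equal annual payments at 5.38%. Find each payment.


Formula: PMT = PV * r / (1 - (1+r)^(-n))
Denominator: 1 - (1 + 0.0538)^(-8) = 0.342441
Numerator: $65,300.00 * 0.0538 = 3513.14
PMT = 3513.14 / 0.342441 = $10,259.10

$10,259.10


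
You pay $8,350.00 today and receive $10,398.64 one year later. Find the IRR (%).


Formula: IRR = C1/C0 - 1
Substituting: IRR = $10,398.64 / $8,350.00 - 1
Ratio: 1.245346 - 1 = 0.245346
IRR = 24.5346%

24.5346%


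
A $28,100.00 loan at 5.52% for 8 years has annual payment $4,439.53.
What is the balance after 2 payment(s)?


Formula: Balance = PV*(1+r)^k - PMT*((1+r)^k - 1)/r
Growth: (1 + 0.0552)^2 = 1.113447
Accumulated factor: ((1+r)^k - 1)/r = 2.0552
Balance = $28,100.00 * 1.113447 - $4,439.53 * 2.0552
Balance = $22,163.74

$22,163.74


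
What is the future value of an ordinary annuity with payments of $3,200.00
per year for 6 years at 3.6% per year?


Formula: FV = PMT * ((1+r)^n - 1) / r
Growth factor: (1 + 0.036)^6 = 1.236399
Numerator: 1.236399 - 1 = 0.236399
FV = $3,200.00 * 0.236399 / 0.036 = $21,013.22

$21,013.22


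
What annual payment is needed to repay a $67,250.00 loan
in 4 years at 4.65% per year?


Formula: PMT = PV * r / (1 - (1+r)^(-n))
Denominator: 1 - (1 + 0.0465)^(-4) = 0.166236
Numerator: $67,250.00 * 0.0465 = 3127.125
PMT = 3127.125 / 0.166236 = $18,811.34

$18,811.34


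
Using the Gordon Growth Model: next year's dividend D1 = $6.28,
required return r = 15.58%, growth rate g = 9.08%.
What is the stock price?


Formula: P = D1 / (r - g)
Spread: r - g = 0.1558 - 0.0908 = 0.065
Substituting: P = $6.28 / 0.065
P = $96.62

$96.62


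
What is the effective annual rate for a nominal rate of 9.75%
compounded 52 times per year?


Formula: EAR = (1 + r/m)^m - 1
Period rate: r/m = 0.0975 / 52 = 0.001875
Compounding: (1 + 0.001875)^52 = 1.102311
EAR = 1.102311 - 1 = 0.102311

0.102311


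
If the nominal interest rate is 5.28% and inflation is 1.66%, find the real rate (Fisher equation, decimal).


Formula: (1 + r_real) = (1 + r_nom) / (1 + inflation)
Substituting: (1 + r_real) = 1.0528 / 1.0166
(1 + r_real) = 1.035609
r_real = 1.035609 - 1 = 0.035609

0.035609


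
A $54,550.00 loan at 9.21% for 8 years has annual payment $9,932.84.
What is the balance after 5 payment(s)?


Formula: Balance = PV*(1+r)^k - PMT*((1+r)^k - 1)/r
Growth: (1 + 0.0921)^5 = 1.553503
Accumulated factor: ((1+r)^k - 1)/r = 6.009802
Balance = $54,550.00 * 1.553503 - $9,932.84 * 6.009802
Balance = $25,049.17

$25,049.17


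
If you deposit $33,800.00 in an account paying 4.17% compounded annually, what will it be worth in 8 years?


Formula: FV = P * (1 + r)^n
Substituting: FV = $33,800.00 * (1 + 0.0417)^8
Growth factor: (1.0417)^8 = 1.386568
FV = $33,800.00 * 1.386568 = $46,866.01

$46,866.01


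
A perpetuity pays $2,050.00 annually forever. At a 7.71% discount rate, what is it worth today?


Formula: PV = C / r
Substituting: PV = $2,050.00 / 0.0771
PV = $26,588.85

$26,588.85


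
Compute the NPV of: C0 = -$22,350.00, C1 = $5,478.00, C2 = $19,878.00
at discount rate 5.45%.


Formula: NPV = C0 + C1/(1+r) + C2/(1+r)^2
Discount C1: $5,478.00 / (1 + 0.0545) = $5,194.88
Discount C2: $19,878.00 / (1 + 0.0545)^2 = $17,876.38
NPV = -$22,350.00 + $5,194.88 + $17,876.38 = $721.26

$721.26


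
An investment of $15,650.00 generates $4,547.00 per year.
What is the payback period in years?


Formula: Payback = investment / annual cash flow
Substituting: Payback = $15,650.00 / $4,547.00
Payback = 3.4418 years

3.4418 years


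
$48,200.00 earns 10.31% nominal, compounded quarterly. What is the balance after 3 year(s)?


Formula: FV = P * (1 + r/m)^(m*t)
Period rate: r/m = 0.1031 / 4 = 0.025775
Total periods: m*t = 4 * 3 = 12
Growth factor: (1 + 0.025775)^12 = 1.357142
FV = $48,200.00 * 1.357142 = $65,414.25

$65,414.25


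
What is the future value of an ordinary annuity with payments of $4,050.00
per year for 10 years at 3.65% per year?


Formula: FV = PMT * ((1+r)^n - 1) / r
Growth factor: (1 + 0.0365)^10 = 1.431176
Numerator: 1.431176 - 1 = 0.431176
FV = $4,050.00 * 0.431176 / 0.0365 = $47,842.82

$47,842.82


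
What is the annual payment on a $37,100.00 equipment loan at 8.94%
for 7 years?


Formula: PMT = PV * r / (1 - (1+r)^(-n))
Denominator: 1 - (1 + 0.0894)^(-7) = 0.450853
Numerator: $37,100.00 * 0.0894 = 3316.74
PMT = 3316.74 / 0.450853 = $7,356.58

$7,356.58


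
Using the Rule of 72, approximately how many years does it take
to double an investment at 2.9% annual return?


Formula: Years ≈ 72 / r
Substituting: Years ≈ 72 / 2.9
Years ≈ 24.8

24.8 years


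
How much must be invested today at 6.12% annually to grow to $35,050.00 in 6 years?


Formula: PV = FV / (1 + r)^n
Substituting: PV = $35,050.00 / (1 + 0.0612)^6
Discount factor: (1.0612)^6 = 1.428182
PV = $35,050.00 / 1.428182 = $24,541.70

$24,541.70


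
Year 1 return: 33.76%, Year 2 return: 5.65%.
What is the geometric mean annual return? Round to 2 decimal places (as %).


Formula: Geometric mean = ((1+r1)*(1+r2))^(1/2) - 1
Product: (1 + 0.3376) * (1 + 0.0565) = 1.3376 * 1.0565 = 1.413174
Square root: 1.413174^0.5 = 1.18877
Geometric mean = 1.18877 - 1 = 0.18877
As percentage: 18.88%

18.88%


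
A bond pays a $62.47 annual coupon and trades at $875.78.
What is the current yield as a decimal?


Formula: Current yield = annual coupon / price
Substituting: CY = $62.47 / $875.78
CY = 0.071331

0.071331


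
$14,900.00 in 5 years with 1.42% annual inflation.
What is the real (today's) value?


Formula: Real value = nominal / (1 + inflation)^years
Price level: (1 + 0.0142)^5 = 1.073045
Real value = $14,900.00 / 1.073045 = $13,885.71

$13,885.71


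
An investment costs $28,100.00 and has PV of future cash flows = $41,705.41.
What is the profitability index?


Formula: PI = PV(cash flows) / initial investment
Substituting: PI = $41,705.41 / $28,100.00
PI = 1.4842

1.4842


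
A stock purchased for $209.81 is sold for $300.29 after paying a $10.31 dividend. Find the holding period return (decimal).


Formula: HPR = (P1 - P0 + D) / P0
Gain: $300.29 - $209.81 + $10.31 = $100.79
HPR = $100.79 / $209.81 = 0.4804

0.4804


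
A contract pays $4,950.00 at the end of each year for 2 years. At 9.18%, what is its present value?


Formula: PV = PMT * (1 - (1+r)^(-n)) / r
Discount factor: (1 + 0.0918)^(-2) = 0.838907
Bracket: 1 - 0.838907 = 0.161093
PV = $4,950.00 * 0.161093 / 0.0918 = $8,686.39

$8,686.39


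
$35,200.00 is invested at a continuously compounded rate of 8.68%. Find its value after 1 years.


Formula: FV = P * e^(r*t)
Exponent: r*t = 0.0868 * 1 = 0.0868
e^(0.0868) = 1.090679
FV = $35,200.00 * 1.090679 = $38,391.88

$38,391.88


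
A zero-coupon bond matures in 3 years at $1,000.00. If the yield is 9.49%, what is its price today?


Formula: Price = FV / (1 + r)^n
Substituting: Price = $1,000.00 / (1 + 0.0949)^3
Discount factor: (1.0949)^3 = 1.312573
Price = $1,000.00 / 1.312573 = $761.86

$761.86


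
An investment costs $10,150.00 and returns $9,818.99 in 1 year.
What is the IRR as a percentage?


Formula: IRR = C1/C0 - 1
Substituting: IRR = $9,818.99 / $10,150.00 - 1
Ratio: 0.967388 - 1 = -0.032612
IRR = -3.2612%

-3.2612%


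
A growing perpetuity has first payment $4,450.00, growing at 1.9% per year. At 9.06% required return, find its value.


Formula: PV = C / (r - g)
Spread: r - g = 0.0906 - 0.019 = 0.0716
Substituting: PV = $4,450.00 / 0.0716
PV = $62,150.84

$62,150.84


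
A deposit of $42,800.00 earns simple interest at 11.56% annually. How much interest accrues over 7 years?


Formula: I = P * r * t
Substituting: I = $42,800.00 * 0.1156 * 7
Step: I = $42,800.00 * 0.8092
I = $34,633.76

$34,633.76


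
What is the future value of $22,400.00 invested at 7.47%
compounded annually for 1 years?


Formula: FV = P * (1 + r)^n
Substituting: FV = $22,400.00 * (1 + 0.0747)^1
Growth factor: (1.0747)^1 = 1.0747
FV = $22,400.00 * 1.0747 = $24,073.28

$24,073.28


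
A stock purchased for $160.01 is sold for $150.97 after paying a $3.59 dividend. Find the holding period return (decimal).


Formula: HPR = (P1 - P0 + D) / P0
Gain: $150.97 - $160.01 + $3.59 = -$5.45
HPR = -$5.45 / $160.01 = -0.0341

-0.0341


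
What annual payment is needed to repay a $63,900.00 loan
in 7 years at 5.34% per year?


Formula: PMT = PV * r / (1 - (1+r)^(-n))
Denominator: 1 - (1 + 0.0534)^(-7) = 0.305221
Numerator: $63,900.00 * 0.0534 = 3412.26
PMT = 3412.26 / 0.305221 = $11,179.64

$11,179.64


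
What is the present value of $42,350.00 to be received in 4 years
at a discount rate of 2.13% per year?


Formula: PV = FV / (1 + r)^n
Substituting: PV = $42,350.00 / (1 + 0.0213)^4
Discount factor: (1.0213)^4 = 1.087961
PV = $42,350.00 / 1.087961 = $38,926.03

$38,926.03


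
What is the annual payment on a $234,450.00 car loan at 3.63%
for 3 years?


Formula: PMT = PV * r / (1 - (1+r)^(-n))
Denominator: 1 - (1 + 0.0363)^(-3) = 0.101447
Numerator: $234,450.00 * 0.0363 = 8510.535
PMT = 8510.535 / 0.101447 = $83,891.11

$83,891.11


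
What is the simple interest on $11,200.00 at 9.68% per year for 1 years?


Formula: I = P * r * t
Substituting: I = $11,200.00 * 0.0968 * 1
Step: I = $11,200.00 * 0.0968
I = $1,084.16

$1,084.16


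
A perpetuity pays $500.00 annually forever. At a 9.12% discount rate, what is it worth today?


Formula: PV = C / r
Substituting: PV = $500.00 / 0.0912
PV = $5,482.46

$5,482.46


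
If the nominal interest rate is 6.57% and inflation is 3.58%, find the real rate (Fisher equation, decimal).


Formula: (1 + r_real) = (1 + r_nom) / (1 + inflation)
Substituting: (1 + r_real) = 1.0657 / 1.0358
(1 + r_real) = 1.028867
r_real = 1.028867 - 1 = 0.028867

0.028867


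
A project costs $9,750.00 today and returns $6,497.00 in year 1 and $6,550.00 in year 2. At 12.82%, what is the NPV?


Formula: NPV = C0 + C1/(1+r) + C2/(1+r)^2
Discount C1: $6,497.00 / (1 + 0.1282) = $5,758.73
Discount C2: $6,550.00 / (1 + 0.1282)^2 = $5,145.99
NPV = -$9,750.00 + $5,758.73 + $5,145.99 = $1,154.72

$1,154.72


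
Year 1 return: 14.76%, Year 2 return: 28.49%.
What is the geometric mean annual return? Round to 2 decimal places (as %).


Formula: Geometric mean = ((1+r1)*(1+r2))^(1/2) - 1
Product: (1 + 0.1476) * (1 + 0.2849) = 1.1476 * 1.2849 = 1.474551
Square root: 1.474551^0.5 = 1.214311
Geometric mean = 1.214311 - 1 = 0.214311
As percentage: 21.43%

21.43%


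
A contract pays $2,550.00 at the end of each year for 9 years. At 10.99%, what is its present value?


Formula: PV = PMT * (1 - (1+r)^(-n)) / r
Discount factor: (1 + 0.1099)^(-9) = 0.391242
Bracket: 1 - 0.391242 = 0.608758
PV = $2,550.00 * 0.608758 / 0.1099 = $14,124.96

$14,124.96


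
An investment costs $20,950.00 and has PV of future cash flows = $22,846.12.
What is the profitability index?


Formula: PI = PV(cash flows) / initial investment
Substituting: PI = $22,846.12 / $20,950.00
PI = 1.0905

1.0905


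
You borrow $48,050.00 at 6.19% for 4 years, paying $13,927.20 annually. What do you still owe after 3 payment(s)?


Formula: Balance = PV*(1+r)^k - PMT*((1+r)^k - 1)/r
Growth: (1 + 0.0619)^3 = 1.197432
Accumulated factor: ((1+r)^k - 1)/r = 3.189532
Balance = $48,050.00 * 1.197432 - $13,927.20 * 3.189532
Balance = $13,115.36

$13,115.36


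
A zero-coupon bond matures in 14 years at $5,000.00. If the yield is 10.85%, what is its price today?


Formula: Price = FV / (1 + r)^n
Substituting: Price = $5,000.00 / (1 + 0.1085)^14
Discount factor: (1.1085)^14 = 4.229605
Price = $5,000.00 / 4.229605 = $1,182.14

$1,182.14


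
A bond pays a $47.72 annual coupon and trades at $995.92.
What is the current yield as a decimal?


Formula: Current yield = annual coupon / price
Substituting: CY = $47.72 / $995.92
CY = 0.047915

0.047915


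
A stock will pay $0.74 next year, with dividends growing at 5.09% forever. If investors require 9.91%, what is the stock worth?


Formula: P = D1 / (r - g)
Spread: r - g = 0.0991 - 0.0509 = 0.0482
Substituting: P = $0.74 / 0.0482
P = $15.35

$15.35


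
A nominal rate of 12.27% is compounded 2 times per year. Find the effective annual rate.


Formula: EAR = (1 + r/m)^m - 1
Period rate: r/m = 0.1227 / 2 = 0.06135
Compounding: (1 + 0.06135)^2 = 1.126464
EAR = 1.126464 - 1 = 0.126464

0.126464


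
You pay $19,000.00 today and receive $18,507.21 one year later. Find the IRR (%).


Formula: IRR = C1/C0 - 1
Substituting: IRR = $18,507.21 / $19,000.00 - 1
Ratio: 0.974064 - 1 = -0.025936
IRR = -2.5936%

-2.5936%


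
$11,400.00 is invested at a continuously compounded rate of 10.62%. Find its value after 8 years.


Formula: FV = P * e^(r*t)
Exponent: r*t = 0.1062 * 8 = 0.8496
e^(0.8496) = 2.338711
FV = $11,400.00 * 2.338711 = $26,661.31

$26,661.31


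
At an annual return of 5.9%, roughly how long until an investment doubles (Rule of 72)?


Formula: Years ≈ 72 / r
Substituting: Years ≈ 72 / 5.9
Years ≈ 12.2

12.2 years


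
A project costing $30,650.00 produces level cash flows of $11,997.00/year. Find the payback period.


Formula: Payback = investment / annual cash flow
Substituting: Payback = $30,650.00 / $11,997.00
Payback = 2.5548 years

2.5548 years


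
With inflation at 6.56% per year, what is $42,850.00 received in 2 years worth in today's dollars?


Formula: Real value = nominal / (1 + inflation)^years
Price level: (1 + 0.0656)^2 = 1.135503
Real value = $42,850.00 / 1.135503 = $37,736.57

$37,736.57


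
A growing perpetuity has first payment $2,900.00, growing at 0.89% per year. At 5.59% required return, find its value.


Formula: PV = C / (r - g)
Spread: r - g = 0.0559 - 0.0089 = 0.047
Substituting: PV = $2,900.00 / 0.047
PV = $61,702.13

$61,702.13


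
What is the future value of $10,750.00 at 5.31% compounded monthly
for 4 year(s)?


Formula: FV = P * (1 + r/m)^(m*t)
Period rate: r/m = 0.0531 / 12 = 0.004425
Total periods: m*t = 12 * 4 = 48
Growth factor: (1 + 0.004425)^48 = 1.236063
FV = $10,750.00 * 1.236063 = $13,287.68

$13,287.68


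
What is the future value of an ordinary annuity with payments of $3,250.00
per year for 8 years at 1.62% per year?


Formula: FV = PMT * ((1+r)^n - 1) / r
Growth factor: (1 + 0.0162)^8 = 1.137191
Numerator: 1.137191 - 1 = 0.137191
FV = $3,250.00 * 0.137191 / 0.0162 = $27,522.94

$27,522.94


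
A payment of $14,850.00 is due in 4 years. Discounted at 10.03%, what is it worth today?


Formula: PV = FV / (1 + r)^n
Substituting: PV = $14,850.00 / (1 + 0.1003)^4
Discount factor: (1.1003)^4 = 1.465698
PV = $14,850.00 / 1.465698 = $10,131.69

$10,131.69


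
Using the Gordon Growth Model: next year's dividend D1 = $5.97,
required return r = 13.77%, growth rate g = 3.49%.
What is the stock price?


Formula: P = D1 / (r - g)
Spread: r - g = 0.1377 - 0.0349 = 0.1028
Substituting: P = $5.97 / 0.1028
P = $58.07

$58.07


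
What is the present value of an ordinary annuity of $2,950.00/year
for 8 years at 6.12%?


Formula: PV = PMT * (1 - (1+r)^(-n)) / r
Discount factor: (1 + 0.0612)^(-8) = 0.621759
Bracket: 1 - 0.621759 = 0.378241
PV = $2,950.00 * 0.378241 / 0.0612 = $18,232.21

$18,232.21


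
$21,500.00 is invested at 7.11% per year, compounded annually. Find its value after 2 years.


Formula: FV = P * (1 + r)^n
Substituting: FV = $21,500.00 * (1 + 0.0711)^2
Growth factor: (1.0711)^2 = 1.147255
FV = $21,500.00 * 1.147255 = $24,665.99

$24,665.99


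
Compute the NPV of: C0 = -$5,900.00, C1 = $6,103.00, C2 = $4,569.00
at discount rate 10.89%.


Formula: NPV = C0 + C1/(1+r) + C2/(1+r)^2
Discount C1: $6,103.00 / (1 + 0.1089) = $5,503.65
Discount C2: $4,569.00 / (1 + 0.1089)^2 = $3,715.66
NPV = -$5,900.00 + $5,503.65 + $3,715.66 = $3,319.32

$3,319.32


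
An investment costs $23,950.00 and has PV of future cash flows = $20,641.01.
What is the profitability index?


Formula: PI = PV(cash flows) / initial investment
Substituting: PI = $20,641.01 / $23,950.00
PI = 0.8618

0.8618


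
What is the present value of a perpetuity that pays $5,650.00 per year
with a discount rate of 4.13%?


Formula: PV = C / r
Substituting: PV = $5,650.00 / 0.0413
PV = $136,803.87

$136,803.87


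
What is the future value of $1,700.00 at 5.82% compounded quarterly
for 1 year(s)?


Formula: FV = P * (1 + r/m)^(m*t)
Period rate: r/m = 0.0582 / 4 = 0.01455
Total periods: m*t = 4 * 1 = 4
Growth factor: (1 + 0.01455)^4 = 1.059483
FV = $1,700.00 * 1.059483 = $1,801.12

$1,801.12


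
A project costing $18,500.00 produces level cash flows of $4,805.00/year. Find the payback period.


Formula: Payback = investment / annual cash flow
Substituting: Payback = $18,500.00 / $4,805.00
Payback = 3.8502 years

3.8502 years


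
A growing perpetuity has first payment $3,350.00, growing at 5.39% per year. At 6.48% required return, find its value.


Formula: PV = C / (r - g)
Spread: r - g = 0.0648 - 0.0539 = 0.0109
Substituting: PV = $3,350.00 / 0.0109
PV = $307,339.45

$307,339.45


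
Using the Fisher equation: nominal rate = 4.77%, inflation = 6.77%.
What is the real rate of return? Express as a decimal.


Formula: (1 + r_real) = (1 + r_nom) / (1 + inflation)
Substituting: (1 + r_real) = 1.0477 / 1.0677
(1 + r_real) = 0.981268
r_real = 0.981268 - 1 = -0.018732

-0.018732


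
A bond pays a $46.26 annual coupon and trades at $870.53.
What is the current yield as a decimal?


Formula: Current yield = annual coupon / price
Substituting: CY = $46.26 / $870.53
CY = 0.05314

0.05314


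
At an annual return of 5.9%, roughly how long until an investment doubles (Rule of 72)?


Formula: Years ≈ 72 / r
Substituting: Years ≈ 72 / 5.9
Years ≈ 12.2

12.2 years


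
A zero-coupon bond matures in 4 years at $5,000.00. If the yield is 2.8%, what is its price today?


Formula: Price = FV / (1 + r)^n
Substituting: Price = $5,000.00 / (1 + 0.028)^4
Discount factor: (1.028)^4 = 1.116792
Price = $5,000.00 / 1.116792 = $4,477.11

$4,477.11


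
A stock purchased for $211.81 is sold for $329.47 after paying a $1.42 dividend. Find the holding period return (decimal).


Formula: HPR = (P1 - P0 + D) / P0
Gain: $329.47 - $211.81 + $1.42 = $119.08
HPR = $119.08 / $211.81 = 0.5622

0.5622


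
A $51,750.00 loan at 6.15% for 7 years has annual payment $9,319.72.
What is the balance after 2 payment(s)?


Formula: Balance = PV*(1+r)^k - PMT*((1+r)^k - 1)/r
Growth: (1 + 0.0615)^2 = 1.126782
Accumulated factor: ((1+r)^k - 1)/r = 2.0615
Balance = $51,750.00 * 1.126782 - $9,319.72 * 2.0615
Balance = $39,098.38

$39,098.38


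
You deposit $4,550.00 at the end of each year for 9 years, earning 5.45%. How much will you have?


Formula: FV = PMT * ((1+r)^n - 1) / r
Growth factor: (1 + 0.0545)^9 = 1.612201
Numerator: 1.612201 - 1 = 0.612201
FV = $4,550.00 * 0.612201 / 0.0545 = $51,110.38

$51,110.38


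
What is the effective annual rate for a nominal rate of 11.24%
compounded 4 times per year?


Formula: EAR = (1 + r/m)^m - 1
Period rate: r/m = 0.1124 / 4 = 0.0281
Compounding: (1 + 0.0281)^4 = 1.117227
EAR = 1.117227 - 1 = 0.117227

0.117227


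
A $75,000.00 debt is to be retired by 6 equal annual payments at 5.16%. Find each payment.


Formula: PMT = PV * r / (1 - (1+r)^(-n))
Denominator: 1 - (1 + 0.0516)^(-6) = 0.260571
Numerator: $75,000.00 * 0.0516 = 3870.0
PMT = 3870.0 / 0.260571 = $14,852.00

$14,852.00


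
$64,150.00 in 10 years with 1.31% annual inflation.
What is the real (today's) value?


Formula: Real value = nominal / (1 + inflation)^years
Price level: (1 + 0.0131)^10 = 1.138999
Real value = $64,150.00 / 1.138999 = $56,321.41

$56,321.41


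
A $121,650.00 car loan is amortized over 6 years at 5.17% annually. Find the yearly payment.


Formula: PMT = PV * r / (1 - (1+r)^(-n))
Denominator: 1 - (1 + 0.0517)^(-6) = 0.260993
Numerator: $121,650.00 * 0.0517 = 6289.305
PMT = 6289.305 / 0.260993 = $24,097.63

$24,097.63


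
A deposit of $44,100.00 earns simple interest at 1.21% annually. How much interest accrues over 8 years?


Formula: I = P * r * t
Substituting: I = $44,100.00 * 0.0121 * 8
Step: I = $44,100.00 * 0.0968
I = $4,268.88

$4,268.88


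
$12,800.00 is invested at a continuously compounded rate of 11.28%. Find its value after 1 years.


Formula: FV = P * e^(r*t)
Exponent: r*t = 0.1128 * 1 = 0.1128
e^(0.1128) = 1.119408
FV = $12,800.00 * 1.119408 = $14,328.42

$14,328.42


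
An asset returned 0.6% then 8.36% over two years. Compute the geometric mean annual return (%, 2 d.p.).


Formula: Geometric mean = ((1+r1)*(1+r2))^(1/2) - 1
Product: (1 + 0.006) * (1 + 0.0836) = 1.006 * 1.0836 = 1.090102
Square root: 1.090102^0.5 = 1.044079
Geometric mean = 1.044079 - 1 = 0.044079
As percentage: 4.41%

4.41%


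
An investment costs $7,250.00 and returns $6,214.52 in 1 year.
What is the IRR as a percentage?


Formula: IRR = C1/C0 - 1
Substituting: IRR = $6,214.52 / $7,250.00 - 1
Ratio: 0.857175 - 1 = -0.142825
IRR = -14.2825%

-14.2825%


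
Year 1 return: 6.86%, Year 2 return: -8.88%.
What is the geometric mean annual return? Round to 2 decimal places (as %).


Formula: Geometric mean = ((1+r1)*(1+r2))^(1/2) - 1
Product: (1 + 0.0686) * (1 + -0.0888) = 1.0686 * 0.9112 = 0.973708
Square root: 0.973708^0.5 = 0.986767
Geometric mean = 0.986767 - 1 = -0.013233
As percentage: -1.32%

-1.32%


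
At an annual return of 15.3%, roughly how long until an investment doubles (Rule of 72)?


Formula: Years ≈ 72 / r
Substituting: Years ≈ 72 / 15.3
Years ≈ 4.7

4.7 years


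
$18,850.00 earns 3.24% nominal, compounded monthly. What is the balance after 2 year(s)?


Formula: FV = P * (1 + r/m)^(m*t)
Period rate: r/m = 0.0324 / 12 = 0.0027
Total periods: m*t = 12 * 2 = 24
Growth factor: (1 + 0.0027)^24 = 1.066852
FV = $18,850.00 * 1.066852 = $20,110.17

$20,110.17


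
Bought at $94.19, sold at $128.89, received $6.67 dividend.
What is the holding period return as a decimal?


Formula: HPR = (P1 - P0 + D) / P0
Gain: $128.89 - $94.19 + $6.67 = $41.37
HPR = $41.37 / $94.19 = 0.4392

0.4392


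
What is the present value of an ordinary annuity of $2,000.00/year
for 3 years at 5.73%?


Formula: PV = PMT * (1 - (1+r)^(-n)) / r
Discount factor: (1 + 0.0573)^(-3) = 0.846068
Bracket: 1 - 0.846068 = 0.153932
PV = $2,000.00 * 0.153932 / 0.0573 = $5,372.84

$5,372.84


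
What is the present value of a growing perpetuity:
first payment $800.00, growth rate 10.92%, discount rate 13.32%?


Formula: PV = C / (r - g)
Spread: r - g = 0.1332 - 0.1092 = 0.024
Substituting: PV = $800.00 / 0.024
PV = $33,333.33

$33,333.33


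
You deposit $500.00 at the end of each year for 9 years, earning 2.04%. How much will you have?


Formula: FV = PMT * ((1+r)^n - 1) / r
Growth factor: (1 + 0.0204)^9 = 1.199317
Numerator: 1.199317 - 1 = 0.199317
FV = $500.00 * 0.199317 / 0.0204 = $4,885.22

$4,885.22


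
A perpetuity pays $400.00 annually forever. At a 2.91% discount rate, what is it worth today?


Formula: PV = C / r
Substituting: PV = $400.00 / 0.0291
PV = $13,745.70

$13,745.70


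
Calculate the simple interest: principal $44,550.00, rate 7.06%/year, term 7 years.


Formula: I = P * r * t
Substituting: I = $44,550.00 * 0.0706 * 7
Step: I = $44,550.00 * 0.4942
I = $22,016.61

$22,016.61


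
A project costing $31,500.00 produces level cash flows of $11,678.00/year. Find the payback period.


Formula: Payback = investment / annual cash flow
Substituting: Payback = $31,500.00 / $11,678.00
Payback = 2.6974 years

2.6974 years


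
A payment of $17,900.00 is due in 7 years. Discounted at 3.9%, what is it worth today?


Formula: PV = FV / (1 + r)^n
Substituting: PV = $17,900.00 / (1 + 0.039)^7
Discount factor: (1.039)^7 = 1.3071
PV = $17,900.00 / 1.3071 = $13,694.44

$13,694.44


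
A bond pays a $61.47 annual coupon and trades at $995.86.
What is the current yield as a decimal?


Formula: Current yield = annual coupon / price
Substituting: CY = $61.47 / $995.86
CY = 0.061726

0.061726


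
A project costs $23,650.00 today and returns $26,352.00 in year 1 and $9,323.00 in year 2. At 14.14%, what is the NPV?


Formula: NPV = C0 + C1/(1+r) + C2/(1+r)^2
Discount C1: $26,352.00 / (1 + 0.1414) = $23,087.44
Discount C2: $9,323.00 / (1 + 0.1414)^2 = $7,156.16
NPV = -$23,650.00 + $23,087.44 + $7,156.16 = $6,593.59

$6,593.59


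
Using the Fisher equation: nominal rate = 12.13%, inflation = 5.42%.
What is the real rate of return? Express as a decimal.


Formula: (1 + r_real) = (1 + r_nom) / (1 + inflation)
Substituting: (1 + r_real) = 1.1213 / 1.0542
(1 + r_real) = 1.06365
r_real = 1.06365 - 1 = 0.06365

0.06365


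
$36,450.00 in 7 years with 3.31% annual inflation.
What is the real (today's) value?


Formula: Real value = nominal / (1 + inflation)^years
Price level: (1 + 0.0331)^7 = 1.25602
Real value = $36,450.00 / 1.25602 = $29,020.24

$29,020.24


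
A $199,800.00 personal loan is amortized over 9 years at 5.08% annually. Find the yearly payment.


Formula: PMT = PV * r / (1 - (1+r)^(-n))
Denominator: 1 - (1 + 0.0508)^(-9) = 0.359794
Numerator: $199,800.00 * 0.0508 = 10149.84
PMT = 10149.84 / 0.359794 = $28,210.11

$28,210.11


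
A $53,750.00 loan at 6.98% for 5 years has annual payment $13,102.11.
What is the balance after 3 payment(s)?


Formula: Balance = PV*(1+r)^k - PMT*((1+r)^k - 1)/r
Growth: (1 + 0.0698)^3 = 1.224356
Accumulated factor: ((1+r)^k - 1)/r = 3.214272
Balance = $53,750.00 * 1.224356 - $13,102.11 * 3.214272
Balance = $23,695.40

$23,695.40


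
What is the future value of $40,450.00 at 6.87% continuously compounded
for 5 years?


Formula: FV = P * e^(r*t)
Exponent: r*t = 0.0687 * 5 = 0.3435
e^(0.3435) = 1.409874
FV = $40,450.00 * 1.409874 = $57,029.38

$57,029.38


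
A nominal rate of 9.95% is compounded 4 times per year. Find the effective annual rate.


Formula: EAR = (1 + r/m)^m - 1
Period rate: r/m = 0.0995 / 4 = 0.024875
Compounding: (1 + 0.024875)^4 = 1.103275
EAR = 1.103275 - 1 = 0.103275

0.103275


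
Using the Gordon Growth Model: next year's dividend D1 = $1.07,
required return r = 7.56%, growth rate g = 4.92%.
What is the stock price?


Formula: P = D1 / (r - g)
Spread: r - g = 0.0756 - 0.0492 = 0.0264
Substituting: P = $1.07 / 0.0264
P = $40.53

$40.53


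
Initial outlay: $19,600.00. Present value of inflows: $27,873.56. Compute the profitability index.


Formula: PI = PV(cash flows) / initial investment
Substituting: PI = $27,873.56 / $19,600.00
PI = 1.4221

1.4221


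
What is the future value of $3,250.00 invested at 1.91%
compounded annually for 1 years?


Formula: FV = P * (1 + r)^n
Substituting: FV = $3,250.00 * (1 + 0.0191)^1
Growth factor: (1.0191)^1 = 1.0191
FV = $3,250.00 * 1.0191 = $3,312.08

$3,312.08


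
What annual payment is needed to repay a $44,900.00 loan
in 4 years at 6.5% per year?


Formula: PMT = PV * r / (1 - (1+r)^(-n))
Denominator: 1 - (1 + 0.065)^(-4) = 0.222677
Numerator: $44,900.00 * 0.065 = 2918.5
PMT = 2918.5 / 0.222677 = $13,106.43

$13,106.43


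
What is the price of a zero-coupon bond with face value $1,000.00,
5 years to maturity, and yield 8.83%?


Formula: Price = FV / (1 + r)^n
Substituting: Price = $1,000.00 / (1 + 0.0883)^5
Discount factor: (1.0883)^5 = 1.526663
Price = $1,000.00 / 1.526663 = $655.02

$655.02


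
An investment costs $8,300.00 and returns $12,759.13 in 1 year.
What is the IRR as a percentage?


Formula: IRR = C1/C0 - 1
Substituting: IRR = $12,759.13 / $8,300.00 - 1
Ratio: 1.537245 - 1 = 0.537245
IRR = 53.7245%

53.7245%


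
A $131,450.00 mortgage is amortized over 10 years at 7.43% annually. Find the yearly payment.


Formula: PMT = PV * r / (1 - (1+r)^(-n))
Denominator: 1 - (1 + 0.0743)^(-10) = 0.511635
Numerator: $131,450.00 * 0.0743 = 9766.735
PMT = 9766.735 / 0.511635 = $19,089.25

$19,089.25


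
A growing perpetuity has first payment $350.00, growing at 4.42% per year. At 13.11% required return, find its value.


Formula: PV = C / (r - g)
Spread: r - g = 0.1311 - 0.0442 = 0.0869
Substituting: PV = $350.00 / 0.0869
PV = $4,027.62

$4,027.62


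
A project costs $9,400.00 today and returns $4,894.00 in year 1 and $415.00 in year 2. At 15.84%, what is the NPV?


Formula: NPV = C0 + C1/(1+r) + C2/(1+r)^2
Discount C1: $4,894.00 / (1 + 0.1584) = $4,224.79
Discount C2: $415.00 / (1 + 0.1584)^2 = $309.27
NPV = -$9,400.00 + $4,224.79 + $309.27 = -$4,865.94

-$4,865.94
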